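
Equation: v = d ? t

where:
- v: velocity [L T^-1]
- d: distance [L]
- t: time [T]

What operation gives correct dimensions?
division (÷): v = d ÷ t

v [L T^-1]; d [L]; t [T].
d × t → [L T] ✗
d ÷ t → [L T^-1] ✓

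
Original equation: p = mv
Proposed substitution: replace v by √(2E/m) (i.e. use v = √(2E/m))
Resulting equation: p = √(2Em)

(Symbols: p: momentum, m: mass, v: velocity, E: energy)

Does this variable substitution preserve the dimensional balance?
Yes

[v] = [L T^-1] and [√(2E/m)] = [L T^-1]. These match, so the substitution replaces a quantity by one of the same dimensions and the result p = √(2Em) has LHS [L M T^-1] vs RHS [L M T^-1] — still consistent.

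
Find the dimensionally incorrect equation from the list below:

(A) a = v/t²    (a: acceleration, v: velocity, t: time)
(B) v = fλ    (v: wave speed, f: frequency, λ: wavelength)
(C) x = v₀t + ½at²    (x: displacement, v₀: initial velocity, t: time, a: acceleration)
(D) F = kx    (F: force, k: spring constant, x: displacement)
(A) a = v/t²

The equation (A) a = v/t² is dimensionally incorrect.

LHS (a): [L T^-2]
RHS (v/t²): [L T^-3] ✗

The dimensions do not match. The other three equations balance.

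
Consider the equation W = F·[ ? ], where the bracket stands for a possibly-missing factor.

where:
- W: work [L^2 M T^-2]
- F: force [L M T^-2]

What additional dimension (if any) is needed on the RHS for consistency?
[L] — length (e.g. a distance d)

W has dimensions [L^2 M T^-2]; F has dimensions [L M T^-2].
The bracketed factor must supply [L^2 M T^-2] / [L M T^-2] = [L].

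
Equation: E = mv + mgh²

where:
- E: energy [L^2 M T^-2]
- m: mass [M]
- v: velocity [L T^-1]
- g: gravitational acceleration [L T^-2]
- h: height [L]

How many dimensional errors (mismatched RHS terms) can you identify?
2

LHS E: [L^2 M T^-2]
- mv: [L M T^-1] ✗
- mgh²: [L^3 M T^-2] ✗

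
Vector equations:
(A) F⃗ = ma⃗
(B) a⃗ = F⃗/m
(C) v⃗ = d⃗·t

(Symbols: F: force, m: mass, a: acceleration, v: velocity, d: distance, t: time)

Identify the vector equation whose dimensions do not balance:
(C) v⃗ = d⃗·t

(A) F⃗ = ma⃗: LHS [L M T^-2], RHS [L M T^-2] ✓ — Force and acceleration are vectors, mass is a scalar
(B) a⃗ = F⃗/m: LHS [L T^-2], RHS [L T^-2] ✓ — force (vector) divided by mass (scalar)
(C) v⃗ = d⃗·t: LHS [L T^-1], RHS [L T] ✗ — velocity is displacement per time; should be d⃗/t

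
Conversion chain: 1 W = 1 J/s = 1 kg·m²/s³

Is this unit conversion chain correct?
The chain is correct (no errors).

Correct: Watt is Joule per second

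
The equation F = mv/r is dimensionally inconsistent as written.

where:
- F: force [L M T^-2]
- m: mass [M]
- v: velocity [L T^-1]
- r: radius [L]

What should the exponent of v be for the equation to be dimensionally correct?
The exponent of v should be 2: F = mv^2/r

The LHS F has dimensions [L M T^-2]; v has dimensions [L T^-1].
As written, the RHS mv/r (exponent 1 on v) has dimensions [M T^-1], which does not match.
With exponent 2, the RHS mv^2/r has dimensions [L M T^-2], matching the LHS.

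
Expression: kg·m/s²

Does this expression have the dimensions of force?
Yes

The expression kg·m/s² has dimensions [L M T^-2], which is exactly force [L M T^-2].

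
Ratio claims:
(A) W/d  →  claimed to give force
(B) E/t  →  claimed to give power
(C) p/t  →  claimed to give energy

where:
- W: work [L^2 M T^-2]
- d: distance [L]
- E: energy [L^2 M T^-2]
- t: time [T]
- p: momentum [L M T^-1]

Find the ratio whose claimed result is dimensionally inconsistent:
(C) p/t does not give energy

(A) W/d: [L M T^-2] = force [L M T^-2] ✓
(B) E/t: [L^2 M T^-3] = power [L^2 M T^-3] ✓
(C) p/t: [L M T^-2] ≠ energy [L^2 M T^-2] ✗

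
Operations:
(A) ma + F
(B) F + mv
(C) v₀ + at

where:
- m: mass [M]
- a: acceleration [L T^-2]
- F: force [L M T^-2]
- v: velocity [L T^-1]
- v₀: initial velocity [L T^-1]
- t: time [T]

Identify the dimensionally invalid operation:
(B) F + mv

(A) ma + F: ma [L M T^-2] and F [L M T^-2] — same dimensions ✓
(B) F + mv: F [L M T^-2] and mv [L M T^-1] — different dimensions cannot be added/subtracted ✗
(C) v₀ + at: v₀ [L T^-1] and at [L T^-1] — same dimensions ✓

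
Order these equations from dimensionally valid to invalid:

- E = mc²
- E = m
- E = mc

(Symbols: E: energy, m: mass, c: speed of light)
Dimensionally correct: E = mc²
Dimensionally incorrect: E = m, E = mc
Ordered (correct first, then incorrect): E = mc², E = m, E = mc

- E = mc²: LHS [L^2 M T^-2], RHS [L^2 M T^-2] → correct ✓
- E = m: LHS [L^2 M T^-2], RHS [M] → incorrect ✗
- E = mc: LHS [L^2 M T^-2], RHS [L M T^-1] → incorrect ✗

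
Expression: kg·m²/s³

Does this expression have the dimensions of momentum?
No

The expression kg·m²/s³ has dimensions [L^2 M T^-3], but momentum has dimensions [L M T^-1].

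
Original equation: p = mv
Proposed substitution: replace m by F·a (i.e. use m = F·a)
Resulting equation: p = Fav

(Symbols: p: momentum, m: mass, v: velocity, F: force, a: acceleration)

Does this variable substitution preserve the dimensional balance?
No

[m] = [M] and [F·a] = [L^2 M T^-4]. These differ, so the substitution replaces a quantity by one of different dimensions and the result p = Fav has LHS [L M T^-1] vs RHS [L^3 M T^-5] — inconsistent.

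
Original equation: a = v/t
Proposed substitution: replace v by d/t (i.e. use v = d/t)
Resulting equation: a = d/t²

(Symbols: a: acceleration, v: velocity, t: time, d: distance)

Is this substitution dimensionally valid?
Yes

[v] = [L T^-1] and [d/t] = [L T^-1]. These match, so the substitution replaces a quantity by one of the same dimensions and the result a = d/t² has LHS [L T^-2] vs RHS [L T^-2] — still consistent.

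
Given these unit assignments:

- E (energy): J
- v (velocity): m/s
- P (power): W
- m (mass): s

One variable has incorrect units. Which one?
m

The variable m (mass) should have units kg, not s.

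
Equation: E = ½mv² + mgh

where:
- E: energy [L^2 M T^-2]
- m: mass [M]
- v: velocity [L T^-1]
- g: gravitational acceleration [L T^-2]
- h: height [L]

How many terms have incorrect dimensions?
0

LHS E: [L^2 M T^-2]
- ½mv²: [L^2 M T^-2] ✓
- mgh: [L^2 M T^-2] ✓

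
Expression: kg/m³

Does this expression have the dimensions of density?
Yes

The expression kg/m³ has dimensions [L^-3 M], which is exactly density [L^-3 M].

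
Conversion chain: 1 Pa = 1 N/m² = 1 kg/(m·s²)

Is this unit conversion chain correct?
The chain is correct (no errors).

Correct: Pascal is Newton per square meter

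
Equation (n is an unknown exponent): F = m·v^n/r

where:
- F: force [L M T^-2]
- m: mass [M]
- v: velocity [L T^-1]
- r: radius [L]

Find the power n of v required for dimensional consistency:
n = 2

F has dimensions [L M T^-2]; v has dimensions [L T^-1].
The rest of the RHS has dimensions [L^-1 M], so v^n must supply [L^2 T^-2].
With n = 2: m·v^2/r has dimensions [L M T^-2], matching the LHS ✓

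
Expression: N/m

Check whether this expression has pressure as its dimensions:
No

The expression N/m has dimensions [M T^-2], but pressure has dimensions [L^-1 M T^-2].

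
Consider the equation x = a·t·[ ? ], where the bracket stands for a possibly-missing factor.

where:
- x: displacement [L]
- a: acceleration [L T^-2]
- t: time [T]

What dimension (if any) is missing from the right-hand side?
[T] — time (e.g. t)

x has dimensions [L]; a·t has dimensions [L T^-1].
The bracketed factor must supply [L] / [L T^-1] = [T].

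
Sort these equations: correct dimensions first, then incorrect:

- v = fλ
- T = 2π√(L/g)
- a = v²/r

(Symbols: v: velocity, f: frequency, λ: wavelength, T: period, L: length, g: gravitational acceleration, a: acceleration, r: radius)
Dimensionally correct: v = fλ, T = 2π√(L/g), a = v²/r
Dimensionally incorrect: none
Ordered (correct first, then incorrect): v = fλ, T = 2π√(L/g), a = v²/r

- v = fλ: LHS [L T^-1], RHS [L T^-1] → correct ✓
- T = 2π√(L/g): LHS [T], RHS [T] → correct ✓
- a = v²/r: LHS [L T^-2], RHS [L T^-2] → correct ✓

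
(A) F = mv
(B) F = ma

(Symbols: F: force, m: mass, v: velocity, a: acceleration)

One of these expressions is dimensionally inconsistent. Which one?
(A)

(A) F = mv: LHS [L M T^-2], RHS [L M T^-1] ✗
(B) F = ma: LHS [L M T^-2], RHS [L M T^-2] ✓

Expression (A) F = mv is dimensionally incorrect.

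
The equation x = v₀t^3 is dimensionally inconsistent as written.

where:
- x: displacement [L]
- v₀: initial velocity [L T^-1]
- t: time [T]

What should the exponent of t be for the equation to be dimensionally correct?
The exponent of t should be 1: x = v₀t

The LHS x has dimensions [L]; t has dimensions [T].
As written, the RHS v₀t^3 (exponent 3 on t) has dimensions [L T^2], which does not match.
With exponent 1, the RHS v₀t has dimensions [L], matching the LHS.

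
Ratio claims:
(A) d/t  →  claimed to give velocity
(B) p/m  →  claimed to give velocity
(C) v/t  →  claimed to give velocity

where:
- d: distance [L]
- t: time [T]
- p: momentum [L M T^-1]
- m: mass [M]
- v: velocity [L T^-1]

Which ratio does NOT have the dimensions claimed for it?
(C) v/t does not give velocity

(A) d/t: [L T^-1] = velocity [L T^-1] ✓
(B) p/m: [L T^-1] = velocity [L T^-1] ✓
(C) v/t: [L T^-2] ≠ velocity [L T^-1] ✗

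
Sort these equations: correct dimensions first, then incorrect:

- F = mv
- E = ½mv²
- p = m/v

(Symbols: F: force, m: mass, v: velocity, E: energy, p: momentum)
Dimensionally correct: E = ½mv²
Dimensionally incorrect: F = mv, p = m/v
Ordered (correct first, then incorrect): E = ½mv², F = mv, p = m/v

- F = mv: LHS [L M T^-2], RHS [L M T^-1] → incorrect ✗
- E = ½mv²: LHS [L^2 M T^-2], RHS [L^2 M T^-2] → correct ✓
- p = m/v: LHS [L M T^-1], RHS [L^-1 M T] → incorrect ✗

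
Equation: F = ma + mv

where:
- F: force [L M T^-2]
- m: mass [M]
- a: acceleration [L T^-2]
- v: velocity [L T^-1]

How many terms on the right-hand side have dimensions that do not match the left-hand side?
1

LHS F: [L M T^-2]
- ma: [L M T^-2] ✓
- mv: [L M T^-1] ✗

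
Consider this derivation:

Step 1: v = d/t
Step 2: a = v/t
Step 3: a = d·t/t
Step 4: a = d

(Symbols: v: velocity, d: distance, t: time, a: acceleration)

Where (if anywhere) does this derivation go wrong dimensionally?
Step 3

Step 1: v = d/t → LHS [L T^-1], RHS [L T^-1] ✓
Step 2: a = v/t → LHS [L T^-2], RHS [L T^-2] ✓
Step 3: a = d·t/t → LHS [L T^-2], RHS [L] ✗

The first dimensional inconsistency appears in step 3: a = d·t/t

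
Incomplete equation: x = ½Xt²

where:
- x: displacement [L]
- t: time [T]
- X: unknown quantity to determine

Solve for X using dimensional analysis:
X = a (acceleration), dimensions [L T^-2]

x has dimensions [L]; the rest of the RHS (½ t²) has dimensions [T^2].
So X must have dimensions [L T^-2] — X = a (acceleration).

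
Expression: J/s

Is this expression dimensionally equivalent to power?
Yes

The expression J/s has dimensions [L^2 M T^-3], which is exactly power [L^2 M T^-3].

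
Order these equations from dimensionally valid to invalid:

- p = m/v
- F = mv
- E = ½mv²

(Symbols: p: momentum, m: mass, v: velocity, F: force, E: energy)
Dimensionally correct: E = ½mv²
Dimensionally incorrect: p = m/v, F = mv
Ordered (correct first, then incorrect): E = ½mv², p = m/v, F = mv

- p = m/v: LHS [L M T^-1], RHS [L^-1 M T] → incorrect ✗
- F = mv: LHS [L M T^-2], RHS [L M T^-1] → incorrect ✗
- E = ½mv²: LHS [L^2 M T^-2], RHS [L^2 M T^-2] → correct ✓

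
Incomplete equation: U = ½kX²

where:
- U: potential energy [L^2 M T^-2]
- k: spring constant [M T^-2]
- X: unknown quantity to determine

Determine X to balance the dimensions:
X = x (displacement), dimensions [L]

U has dimensions [L^2 M T^-2]; the rest of the RHS (½k) has dimensions [M T^-2].
So X² must have dimensions [L^2], i.e. X has dimensions [L] — X = x (displacement).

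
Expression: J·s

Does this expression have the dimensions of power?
No

The expression J·s has dimensions [L^2 M T^-1], but power has dimensions [L^2 M T^-3].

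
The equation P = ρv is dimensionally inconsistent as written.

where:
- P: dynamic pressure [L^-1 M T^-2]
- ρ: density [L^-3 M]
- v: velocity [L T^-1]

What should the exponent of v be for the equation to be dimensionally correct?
The exponent of v should be 2: P = ρv^2

The LHS P has dimensions [L^-1 M T^-2]; v has dimensions [L T^-1].
As written, the RHS ρv (exponent 1 on v) has dimensions [L^-2 M T^-1], which does not match.
With exponent 2, the RHS ρv^2 has dimensions [L^-1 M T^-2], matching the LHS.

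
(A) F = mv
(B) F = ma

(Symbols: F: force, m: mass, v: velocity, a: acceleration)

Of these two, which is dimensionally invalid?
(A)

(A) F = mv: LHS [L M T^-2], RHS [L M T^-1] ✗
(B) F = ma: LHS [L M T^-2], RHS [L M T^-2] ✓

Expression (A) F = mv is dimensionally incorrect.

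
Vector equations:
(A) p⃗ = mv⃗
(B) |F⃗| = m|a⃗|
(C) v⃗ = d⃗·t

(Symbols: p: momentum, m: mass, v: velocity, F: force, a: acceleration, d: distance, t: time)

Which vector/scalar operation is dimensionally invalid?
(C) v⃗ = d⃗·t

(A) p⃗ = mv⃗: LHS [L M T^-1], RHS [L M T^-1] ✓ — mass (scalar) times velocity (vector)
(B) |F⃗| = m|a⃗|: LHS [L M T^-2], RHS [L M T^-2] ✓ — magnitudes of vectors are scalars
(C) v⃗ = d⃗·t: LHS [L T^-1], RHS [L T] ✗ — velocity is displacement per time; should be d⃗/t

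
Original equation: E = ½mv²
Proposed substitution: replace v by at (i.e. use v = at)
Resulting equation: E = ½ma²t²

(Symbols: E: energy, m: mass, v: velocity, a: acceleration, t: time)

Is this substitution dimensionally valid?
Yes

[v] = [L T^-1] and [at] = [L T^-1]. These match, so the substitution replaces a quantity by one of the same dimensions and the result E = ½ma²t² has LHS [L^2 M T^-2] vs RHS [L^2 M T^-2] — still consistent.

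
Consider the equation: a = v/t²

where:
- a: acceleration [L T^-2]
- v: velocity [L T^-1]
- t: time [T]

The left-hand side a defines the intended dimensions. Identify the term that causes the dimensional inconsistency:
The right-hand side term v/t²

a has dimensions [L T^-2], but v/t² has dimensions [L T^-3], so the term v/t² is dimensionally wrong for a.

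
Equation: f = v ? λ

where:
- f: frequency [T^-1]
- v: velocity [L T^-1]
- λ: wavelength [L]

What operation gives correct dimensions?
division (÷): f = v ÷ λ

f [T^-1]; v [L T^-1]; λ [L].
v × λ → [L^2 T^-1] ✗
v ÷ λ → [T^-1] ✓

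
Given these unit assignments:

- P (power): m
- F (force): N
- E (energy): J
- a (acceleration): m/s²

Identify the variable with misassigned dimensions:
P

The variable P (power) should have units W, not m.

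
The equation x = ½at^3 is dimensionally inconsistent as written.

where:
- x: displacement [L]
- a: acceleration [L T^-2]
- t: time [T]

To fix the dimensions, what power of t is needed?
The exponent of t should be 2: x = ½at^2

The LHS x has dimensions [L]; t has dimensions [T].
As written, the RHS ½at^3 (exponent 3 on t) has dimensions [L T], which does not match.
With exponent 2, the RHS ½at^2 has dimensions [L], matching the LHS.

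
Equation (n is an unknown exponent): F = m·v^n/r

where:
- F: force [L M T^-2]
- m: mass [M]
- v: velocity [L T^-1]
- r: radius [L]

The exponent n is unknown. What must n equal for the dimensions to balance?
n = 2

F has dimensions [L M T^-2]; v has dimensions [L T^-1].
The rest of the RHS has dimensions [L^-1 M], so v^n must supply [L^2 T^-2].
With n = 2: m·v^2/r has dimensions [L M T^-2], matching the LHS ✓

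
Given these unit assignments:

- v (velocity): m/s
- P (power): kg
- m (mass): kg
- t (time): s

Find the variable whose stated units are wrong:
P

The variable P (power) should have units W, not kg.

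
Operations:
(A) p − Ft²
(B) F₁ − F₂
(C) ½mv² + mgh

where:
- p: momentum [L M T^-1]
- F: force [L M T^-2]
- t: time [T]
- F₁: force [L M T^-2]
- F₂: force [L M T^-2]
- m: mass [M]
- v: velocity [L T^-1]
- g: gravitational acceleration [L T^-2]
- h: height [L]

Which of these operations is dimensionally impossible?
(A) p − Ft²

(A) p − Ft²: p [L M T^-1] and Ft² [L M] — different dimensions cannot be added/subtracted ✗
(B) F₁ − F₂: F₁ [L M T^-2] and F₂ [L M T^-2] — same dimensions ✓
(C) ½mv² + mgh: ½mv² [L^2 M T^-2] and mgh [L^2 M T^-2] — same dimensions ✓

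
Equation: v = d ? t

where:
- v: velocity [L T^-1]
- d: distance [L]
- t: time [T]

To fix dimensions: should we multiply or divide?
division (÷): v = d ÷ t

v [L T^-1]; d [L]; t [T].
d × t → [L T] ✗
d ÷ t → [L T^-1] ✓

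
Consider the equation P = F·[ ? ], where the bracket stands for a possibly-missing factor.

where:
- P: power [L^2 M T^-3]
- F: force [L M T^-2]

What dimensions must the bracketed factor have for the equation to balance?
[L T^-1] — velocity (e.g. v)

P has dimensions [L^2 M T^-3]; F has dimensions [L M T^-2].
The bracketed factor must supply [L^2 M T^-3] / [L M T^-2] = [L T^-1].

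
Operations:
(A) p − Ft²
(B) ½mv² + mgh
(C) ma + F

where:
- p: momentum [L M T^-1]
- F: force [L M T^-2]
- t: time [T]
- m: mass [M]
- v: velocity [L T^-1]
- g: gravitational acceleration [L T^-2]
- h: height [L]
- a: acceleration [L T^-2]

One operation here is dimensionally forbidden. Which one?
(A) p − Ft²

(A) p − Ft²: p [L M T^-1] and Ft² [L M] — different dimensions cannot be added/subtracted ✗
(B) ½mv² + mgh: ½mv² [L^2 M T^-2] and mgh [L^2 M T^-2] — same dimensions ✓
(C) ma + F: ma [L M T^-2] and F [L M T^-2] — same dimensions ✓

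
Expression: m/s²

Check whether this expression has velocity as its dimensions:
No

The expression m/s² has dimensions [L T^-2], but velocity has dimensions [L T^-1].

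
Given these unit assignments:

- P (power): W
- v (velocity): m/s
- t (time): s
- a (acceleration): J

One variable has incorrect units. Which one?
a

The variable a (acceleration) should have units m/s², not J.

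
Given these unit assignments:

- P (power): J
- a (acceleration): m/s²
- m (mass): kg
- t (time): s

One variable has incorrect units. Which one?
P

The variable P (power) should have units W, not J.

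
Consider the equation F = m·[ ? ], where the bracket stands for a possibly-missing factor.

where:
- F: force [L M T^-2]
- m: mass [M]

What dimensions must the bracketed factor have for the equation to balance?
[L T^-2] — acceleration (e.g. a)

F has dimensions [L M T^-2]; m has dimensions [M].
The bracketed factor must supply [L M T^-2] / [M] = [L T^-2].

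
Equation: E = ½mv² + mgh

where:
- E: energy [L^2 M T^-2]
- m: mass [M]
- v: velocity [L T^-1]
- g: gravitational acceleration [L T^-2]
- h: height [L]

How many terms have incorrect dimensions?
0

LHS E: [L^2 M T^-2]
- ½mv²: [L^2 M T^-2] ✓
- mgh: [L^2 M T^-2] ✓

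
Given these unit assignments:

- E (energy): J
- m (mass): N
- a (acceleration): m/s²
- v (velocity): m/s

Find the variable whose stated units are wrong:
m

The variable m (mass) should have units kg, not N.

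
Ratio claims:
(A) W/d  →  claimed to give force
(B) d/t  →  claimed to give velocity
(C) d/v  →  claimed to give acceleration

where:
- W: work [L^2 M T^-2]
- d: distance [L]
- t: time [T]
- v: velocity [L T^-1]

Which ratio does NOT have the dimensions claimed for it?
(C) d/v does not give acceleration

(A) W/d: [L M T^-2] = force [L M T^-2] ✓
(B) d/t: [L T^-1] = velocity [L T^-1] ✓
(C) d/v: [T] ≠ acceleration [L T^-2] ✗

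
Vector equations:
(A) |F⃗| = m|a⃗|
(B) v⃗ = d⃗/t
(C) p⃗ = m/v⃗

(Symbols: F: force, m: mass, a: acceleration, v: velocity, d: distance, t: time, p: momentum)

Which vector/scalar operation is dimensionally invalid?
(C) p⃗ = m/v⃗

(A) |F⃗| = m|a⃗|: LHS [L M T^-2], RHS [L M T^-2] ✓ — magnitudes of vectors are scalars
(B) v⃗ = d⃗/t: LHS [L T^-1], RHS [L T^-1] ✓ — displacement (vector) divided by time (scalar)
(C) p⃗ = m/v⃗: LHS [L M T^-1], RHS [L^-1 M T] ✗ — momentum is mass times velocity; should be mv⃗ (and division by a vector is undefined)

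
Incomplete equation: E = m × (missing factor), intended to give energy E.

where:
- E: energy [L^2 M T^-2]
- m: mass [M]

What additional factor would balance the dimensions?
v² (velocity squared), dimensions [L^2 T^-2]

E has dimensions [L^2 M T^-2] and m has dimensions [M].
The missing factor must have dimensions [L^2 M T^-2] / [M] = [L^2 T^-2], i.e. velocity squared (v²).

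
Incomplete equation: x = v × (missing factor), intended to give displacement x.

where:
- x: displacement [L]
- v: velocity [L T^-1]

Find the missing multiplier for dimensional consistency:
t (time), dimensions [T]

x has dimensions [L] and v has dimensions [L T^-1].
The missing factor must have dimensions [L] / [L T^-1] = [T], i.e. time (t).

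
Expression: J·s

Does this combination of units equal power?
No

The expression J·s has dimensions [L^2 M T^-1], but power has dimensions [L^2 M T^-3].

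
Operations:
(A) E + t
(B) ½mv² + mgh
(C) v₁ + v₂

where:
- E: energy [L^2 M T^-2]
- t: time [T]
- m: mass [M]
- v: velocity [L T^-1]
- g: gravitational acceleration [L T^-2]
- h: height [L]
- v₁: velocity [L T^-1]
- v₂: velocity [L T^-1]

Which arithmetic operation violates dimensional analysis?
(A) E + t

(A) E + t: E [L^2 M T^-2] and t [T] — different dimensions cannot be added/subtracted ✗
(B) ½mv² + mgh: ½mv² [L^2 M T^-2] and mgh [L^2 M T^-2] — same dimensions ✓
(C) v₁ + v₂: v₁ [L T^-1] and v₂ [L T^-1] — same dimensions ✓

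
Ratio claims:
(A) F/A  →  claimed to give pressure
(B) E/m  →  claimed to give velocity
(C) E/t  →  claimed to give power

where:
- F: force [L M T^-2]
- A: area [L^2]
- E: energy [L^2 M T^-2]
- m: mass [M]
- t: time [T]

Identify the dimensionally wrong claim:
(B) E/m does not give velocity

(A) F/A: [L^-1 M T^-2] = pressure [L^-1 M T^-2] ✓
(B) E/m: [L^2 T^-2] ≠ velocity [L T^-1] ✗
(C) E/t: [L^2 M T^-3] = power [L^2 M T^-3] ✓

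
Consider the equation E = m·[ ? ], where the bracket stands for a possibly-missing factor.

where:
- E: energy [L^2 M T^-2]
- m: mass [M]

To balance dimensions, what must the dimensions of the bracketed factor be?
[L^2 T^-2] — velocity squared (e.g. v²)

E has dimensions [L^2 M T^-2]; m has dimensions [M].
The bracketed factor must supply [L^2 M T^-2] / [M] = [L^2 T^-2].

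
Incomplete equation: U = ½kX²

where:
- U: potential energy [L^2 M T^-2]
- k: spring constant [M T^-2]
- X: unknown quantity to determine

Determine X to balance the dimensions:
X = x (displacement), dimensions [L]

U has dimensions [L^2 M T^-2]; the rest of the RHS (½k) has dimensions [M T^-2].
So X² must have dimensions [L^2], i.e. X has dimensions [L] — X = x (displacement).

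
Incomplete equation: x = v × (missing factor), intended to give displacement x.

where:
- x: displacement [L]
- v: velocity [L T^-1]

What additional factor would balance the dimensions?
t (time), dimensions [T]

x has dimensions [L] and v has dimensions [L T^-1].
The missing factor must have dimensions [L] / [L T^-1] = [T], i.e. time (t).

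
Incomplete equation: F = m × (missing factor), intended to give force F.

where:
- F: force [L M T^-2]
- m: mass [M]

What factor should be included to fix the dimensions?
a (acceleration), dimensions [L T^-2]

F has dimensions [L M T^-2] and m has dimensions [M].
The missing factor must have dimensions [L M T^-2] / [M] = [L T^-2], i.e. acceleration (a).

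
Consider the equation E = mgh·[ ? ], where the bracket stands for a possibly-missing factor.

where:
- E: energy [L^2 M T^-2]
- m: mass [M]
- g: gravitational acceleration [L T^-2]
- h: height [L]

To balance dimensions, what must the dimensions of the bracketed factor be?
Nothing is missing — the bracketed factor must be dimensionless.

E has dimensions [L^2 M T^-2] and mgh already has dimensions [L^2 M T^-2], so E = mgh is dimensionally complete.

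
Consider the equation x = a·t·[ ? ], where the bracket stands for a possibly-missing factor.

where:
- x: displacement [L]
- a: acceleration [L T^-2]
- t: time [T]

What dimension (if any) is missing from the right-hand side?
[T] — time (e.g. t)

x has dimensions [L]; a·t has dimensions [L T^-1].
The bracketed factor must supply [L] / [L T^-1] = [T].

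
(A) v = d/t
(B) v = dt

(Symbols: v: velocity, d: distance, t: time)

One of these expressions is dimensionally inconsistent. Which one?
(B)

(A) v = d/t: LHS [L T^-1], RHS [L T^-1] ✓
(B) v = dt: LHS [L T^-1], RHS [L T] ✗

Expression (B) v = dt is dimensionally incorrect.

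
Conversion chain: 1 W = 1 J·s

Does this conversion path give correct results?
The chain is incorrect (it contains an error).

Incorrect: Watt is J/s, not J·s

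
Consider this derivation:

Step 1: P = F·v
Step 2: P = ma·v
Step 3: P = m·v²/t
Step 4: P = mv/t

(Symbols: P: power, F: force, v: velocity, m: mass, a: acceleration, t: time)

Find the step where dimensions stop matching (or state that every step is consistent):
Step 4

Step 1: P = F·v → LHS [L^2 M T^-3], RHS [L^2 M T^-3] ✓
Step 2: P = ma·v → LHS [L^2 M T^-3], RHS [L^2 M T^-3] ✓
Step 3: P = m·v²/t → LHS [L^2 M T^-3], RHS [L^2 M T^-3] ✓
Step 4: P = mv/t → LHS [L^2 M T^-3], RHS [L M T^-2] ✗

The first dimensional inconsistency appears in step 4: P = mv/t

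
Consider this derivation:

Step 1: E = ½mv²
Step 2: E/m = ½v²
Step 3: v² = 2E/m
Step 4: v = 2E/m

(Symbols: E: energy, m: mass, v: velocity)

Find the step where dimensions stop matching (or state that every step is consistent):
Step 4

Step 1: E = ½mv² → LHS [L^2 M T^-2], RHS [L^2 M T^-2] ✓
Step 2: E/m = ½v² → LHS [L^2 T^-2], RHS [L^2 T^-2] ✓
Step 3: v² = 2E/m → LHS [L^2 T^-2], RHS [L^2 T^-2] ✓
Step 4: v = 2E/m → LHS [L T^-1], RHS [L^2 T^-2] ✗

The first dimensional inconsistency appears in step 4: v = 2E/m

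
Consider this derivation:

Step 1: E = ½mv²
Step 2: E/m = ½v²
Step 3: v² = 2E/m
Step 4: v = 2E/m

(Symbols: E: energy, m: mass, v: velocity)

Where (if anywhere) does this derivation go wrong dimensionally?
Step 4

Step 1: E = ½mv² → LHS [L^2 M T^-2], RHS [L^2 M T^-2] ✓
Step 2: E/m = ½v² → LHS [L^2 T^-2], RHS [L^2 T^-2] ✓
Step 3: v² = 2E/m → LHS [L^2 T^-2], RHS [L^2 T^-2] ✓
Step 4: v = 2E/m → LHS [L T^-1], RHS [L^2 T^-2] ✗

The first dimensional inconsistency appears in step 4: v = 2E/m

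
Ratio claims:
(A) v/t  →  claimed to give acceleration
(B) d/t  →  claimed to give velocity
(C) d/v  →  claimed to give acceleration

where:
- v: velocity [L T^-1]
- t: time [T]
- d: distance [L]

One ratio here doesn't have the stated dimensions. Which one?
(C) d/v does not give acceleration

(A) v/t: [L T^-2] = acceleration [L T^-2] ✓
(B) d/t: [L T^-1] = velocity [L T^-1] ✓
(C) d/v: [T] ≠ acceleration [L T^-2] ✗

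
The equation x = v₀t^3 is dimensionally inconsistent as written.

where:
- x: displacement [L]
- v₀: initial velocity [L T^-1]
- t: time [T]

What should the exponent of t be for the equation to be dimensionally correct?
The exponent of t should be 1: x = v₀t

The LHS x has dimensions [L]; t has dimensions [T].
As written, the RHS v₀t^3 (exponent 3 on t) has dimensions [L T^2], which does not match.
With exponent 1, the RHS v₀t has dimensions [L], matching the LHS.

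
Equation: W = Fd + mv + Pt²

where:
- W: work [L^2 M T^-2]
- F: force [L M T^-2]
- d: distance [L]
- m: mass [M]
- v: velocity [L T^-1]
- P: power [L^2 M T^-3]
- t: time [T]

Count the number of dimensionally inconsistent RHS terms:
2

LHS W: [L^2 M T^-2]
- Fd: [L^2 M T^-2] ✓
- mv: [L M T^-1] ✗
- Pt²: [L^2 M T^-1] ✗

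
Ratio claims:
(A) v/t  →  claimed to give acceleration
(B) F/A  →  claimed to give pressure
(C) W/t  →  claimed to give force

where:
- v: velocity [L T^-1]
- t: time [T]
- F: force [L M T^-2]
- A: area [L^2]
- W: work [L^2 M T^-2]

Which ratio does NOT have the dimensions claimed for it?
(C) W/t does not give force

(A) v/t: [L T^-2] = acceleration [L T^-2] ✓
(B) F/A: [L^-1 M T^-2] = pressure [L^-1 M T^-2] ✓
(C) W/t: [L^2 M T^-3] ≠ force [L M T^-2] ✗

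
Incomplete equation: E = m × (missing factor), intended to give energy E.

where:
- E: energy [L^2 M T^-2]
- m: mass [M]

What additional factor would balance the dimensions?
v² (velocity squared), dimensions [L^2 T^-2]

E has dimensions [L^2 M T^-2] and m has dimensions [M].
The missing factor must have dimensions [L^2 M T^-2] / [M] = [L^2 T^-2], i.e. velocity squared (v²).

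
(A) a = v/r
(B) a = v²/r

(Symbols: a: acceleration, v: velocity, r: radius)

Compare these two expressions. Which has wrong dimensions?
(A)

(A) a = v/r: LHS [L T^-2], RHS [T^-1] ✗
(B) a = v²/r: LHS [L T^-2], RHS [L T^-2] ✓

Expression (A) a = v/r is dimensionally incorrect.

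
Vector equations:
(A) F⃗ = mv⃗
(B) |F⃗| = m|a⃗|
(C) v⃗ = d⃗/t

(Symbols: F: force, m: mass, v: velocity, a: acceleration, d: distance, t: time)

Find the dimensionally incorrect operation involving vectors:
(A) F⃗ = mv⃗

(A) F⃗ = mv⃗: LHS [L M T^-2], RHS [L M T^-1] ✗ — mass times velocity is momentum, not force; should be ma⃗
(B) |F⃗| = m|a⃗|: LHS [L M T^-2], RHS [L M T^-2] ✓ — magnitudes of vectors are scalars
(C) v⃗ = d⃗/t: LHS [L T^-1], RHS [L T^-1] ✓ — displacement (vector) divided by time (scalar)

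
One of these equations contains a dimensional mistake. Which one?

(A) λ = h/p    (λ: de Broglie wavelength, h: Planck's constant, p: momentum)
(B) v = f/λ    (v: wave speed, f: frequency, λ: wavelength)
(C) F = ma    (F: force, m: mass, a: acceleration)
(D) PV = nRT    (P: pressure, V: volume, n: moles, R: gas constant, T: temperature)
(B) v = f/λ

The equation (B) v = f/λ is dimensionally incorrect.

LHS (v): [L T^-1]
RHS (f/λ): [L^-1 T^-1] ✗

The dimensions do not match. The other three equations balance.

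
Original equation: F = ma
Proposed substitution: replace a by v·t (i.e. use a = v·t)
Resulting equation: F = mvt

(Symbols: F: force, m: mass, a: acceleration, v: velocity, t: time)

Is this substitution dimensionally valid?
No

[a] = [L T^-2] and [v·t] = [L]. These differ, so the substitution replaces a quantity by one of different dimensions and the result F = mvt has LHS [L M T^-2] vs RHS [L M] — inconsistent.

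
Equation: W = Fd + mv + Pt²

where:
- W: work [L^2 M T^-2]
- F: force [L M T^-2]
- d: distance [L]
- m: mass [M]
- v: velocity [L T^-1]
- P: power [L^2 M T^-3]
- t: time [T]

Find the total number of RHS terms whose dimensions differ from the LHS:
2

LHS W: [L^2 M T^-2]
- Fd: [L^2 M T^-2] ✓
- mv: [L M T^-1] ✗
- Pt²: [L^2 M T^-1] ✗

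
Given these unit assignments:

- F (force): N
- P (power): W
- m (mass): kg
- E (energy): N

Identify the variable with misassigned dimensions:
E

The variable E (energy) should have units J, not N.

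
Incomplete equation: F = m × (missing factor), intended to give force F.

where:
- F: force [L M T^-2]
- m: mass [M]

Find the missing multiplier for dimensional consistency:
a (acceleration), dimensions [L T^-2]

F has dimensions [L M T^-2] and m has dimensions [M].
The missing factor must have dimensions [L M T^-2] / [M] = [L T^-2], i.e. acceleration (a).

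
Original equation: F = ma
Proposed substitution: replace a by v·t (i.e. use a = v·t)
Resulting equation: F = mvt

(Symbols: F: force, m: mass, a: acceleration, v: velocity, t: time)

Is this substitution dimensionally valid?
No

[a] = [L T^-2] and [v·t] = [L]. These differ, so the substitution replaces a quantity by one of different dimensions and the result F = mvt has LHS [L M T^-2] vs RHS [L M] — inconsistent.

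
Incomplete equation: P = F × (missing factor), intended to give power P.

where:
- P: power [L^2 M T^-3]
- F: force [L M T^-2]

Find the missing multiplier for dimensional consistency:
v (velocity), dimensions [L T^-1]

P has dimensions [L^2 M T^-3] and F has dimensions [L M T^-2].
The missing factor must have dimensions [L^2 M T^-3] / [L M T^-2] = [L T^-1], i.e. velocity (v).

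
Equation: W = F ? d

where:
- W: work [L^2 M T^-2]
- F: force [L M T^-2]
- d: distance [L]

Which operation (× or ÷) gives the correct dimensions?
multiplication (×): W = F × d

W [L^2 M T^-2]; F [L M T^-2]; d [L].
F × d → [L^2 M T^-2] ✓
F ÷ d → [M T^-2] ✗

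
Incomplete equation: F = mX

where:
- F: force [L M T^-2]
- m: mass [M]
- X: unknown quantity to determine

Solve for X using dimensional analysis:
X = a (acceleration), dimensions [L T^-2]

F has dimensions [L M T^-2]; the rest of the RHS (m) has dimensions [M].
So X must have dimensions [L T^-2] — X = a (acceleration).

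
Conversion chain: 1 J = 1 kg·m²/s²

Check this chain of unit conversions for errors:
The chain is correct (no errors).

Correct: Joule is defined as kg·m²/s²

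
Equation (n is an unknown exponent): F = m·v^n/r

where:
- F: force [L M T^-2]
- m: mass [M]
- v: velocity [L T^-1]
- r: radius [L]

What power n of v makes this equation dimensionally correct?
n = 2

F has dimensions [L M T^-2]; v has dimensions [L T^-1].
The rest of the RHS has dimensions [L^-1 M], so v^n must supply [L^2 T^-2].
With n = 2: m·v^2/r has dimensions [L M T^-2], matching the LHS ✓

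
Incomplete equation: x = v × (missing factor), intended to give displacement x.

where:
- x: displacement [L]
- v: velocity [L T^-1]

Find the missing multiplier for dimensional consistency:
t (time), dimensions [T]

x has dimensions [L] and v has dimensions [L T^-1].
The missing factor must have dimensions [L] / [L T^-1] = [T], i.e. time (t).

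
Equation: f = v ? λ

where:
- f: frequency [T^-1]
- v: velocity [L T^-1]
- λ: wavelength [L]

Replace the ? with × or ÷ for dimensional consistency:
division (÷): f = v ÷ λ

f [T^-1]; v [L T^-1]; λ [L].
v × λ → [L^2 T^-1] ✗
v ÷ λ → [T^-1] ✓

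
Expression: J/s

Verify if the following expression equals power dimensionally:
Yes

The expression J/s has dimensions [L^2 M T^-3], which is exactly power [L^2 M T^-3].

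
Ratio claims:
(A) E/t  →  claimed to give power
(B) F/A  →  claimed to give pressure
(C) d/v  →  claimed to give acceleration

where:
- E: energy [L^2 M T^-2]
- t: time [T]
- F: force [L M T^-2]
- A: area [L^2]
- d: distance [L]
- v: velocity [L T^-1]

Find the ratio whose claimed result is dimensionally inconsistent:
(C) d/v does not give acceleration

(A) E/t: [L^2 M T^-3] = power [L^2 M T^-3] ✓
(B) F/A: [L^-1 M T^-2] = pressure [L^-1 M T^-2] ✓
(C) d/v: [T] ≠ acceleration [L T^-2] ✗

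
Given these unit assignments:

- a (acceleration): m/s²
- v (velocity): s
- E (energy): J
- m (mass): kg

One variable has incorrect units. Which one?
v

The variable v (velocity) should have units m/s, not s.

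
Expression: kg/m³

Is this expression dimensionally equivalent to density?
Yes

The expression kg/m³ has dimensions [L^-3 M], which is exactly density [L^-3 M].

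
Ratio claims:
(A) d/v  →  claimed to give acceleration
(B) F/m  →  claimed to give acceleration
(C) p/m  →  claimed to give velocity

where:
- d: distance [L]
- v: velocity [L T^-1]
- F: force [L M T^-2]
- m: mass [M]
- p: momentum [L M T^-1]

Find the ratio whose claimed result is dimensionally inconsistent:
(A) d/v does not give acceleration

(A) d/v: [T] ≠ acceleration [L T^-2] ✗
(B) F/m: [L T^-2] = acceleration [L T^-2] ✓
(C) p/m: [L T^-1] = velocity [L T^-1] ✓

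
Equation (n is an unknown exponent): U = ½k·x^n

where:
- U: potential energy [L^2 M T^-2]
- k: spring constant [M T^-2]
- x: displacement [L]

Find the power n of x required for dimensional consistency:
n = 2

U has dimensions [L^2 M T^-2]; x has dimensions [L].
The rest of the RHS has dimensions [M T^-2], so x^n must supply [L^2].
With n = 2: ½k·x^2 has dimensions [L^2 M T^-2], matching the LHS ✓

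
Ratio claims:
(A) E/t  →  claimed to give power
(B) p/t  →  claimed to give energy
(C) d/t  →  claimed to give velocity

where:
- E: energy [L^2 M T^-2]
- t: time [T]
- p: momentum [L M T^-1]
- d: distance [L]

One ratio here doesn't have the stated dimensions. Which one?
(B) p/t does not give energy

(A) E/t: [L^2 M T^-3] = power [L^2 M T^-3] ✓
(B) p/t: [L M T^-2] ≠ energy [L^2 M T^-2] ✗
(C) d/t: [L T^-1] = velocity [L T^-1] ✓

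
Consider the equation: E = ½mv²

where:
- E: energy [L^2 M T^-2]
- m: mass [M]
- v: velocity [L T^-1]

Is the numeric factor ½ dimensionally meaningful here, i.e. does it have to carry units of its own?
No

E has dimensions [L^2 M T^-2] and mv² already has dimensions [L^2 M T^-2], so the equation balances without ½ contributing any dimensions. ½ is a pure (dimensionless) number; changing or removing it would not affect dimensional consistency.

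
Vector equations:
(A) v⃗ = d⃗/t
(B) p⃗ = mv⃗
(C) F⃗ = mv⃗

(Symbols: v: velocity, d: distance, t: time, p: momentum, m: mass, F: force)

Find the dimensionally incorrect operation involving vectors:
(C) F⃗ = mv⃗

(A) v⃗ = d⃗/t: LHS [L T^-1], RHS [L T^-1] ✓ — displacement (vector) divided by time (scalar)
(B) p⃗ = mv⃗: LHS [L M T^-1], RHS [L M T^-1] ✓ — mass (scalar) times velocity (vector)
(C) F⃗ = mv⃗: LHS [L M T^-2], RHS [L M T^-1] ✗ — mass times velocity is momentum, not force; should be ma⃗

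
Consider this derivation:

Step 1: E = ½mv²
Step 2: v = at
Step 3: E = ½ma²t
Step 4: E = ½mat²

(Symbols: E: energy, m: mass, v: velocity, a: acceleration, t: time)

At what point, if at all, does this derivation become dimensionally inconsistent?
Step 3

Step 1: E = ½mv² → LHS [L^2 M T^-2], RHS [L^2 M T^-2] ✓
Step 2: v = at → LHS [L T^-1], RHS [L T^-1] ✓
Step 3: E = ½ma²t → LHS [L^2 M T^-2], RHS [L^2 M T^-3] ✗

The first dimensional inconsistency appears in step 3: E = ½ma²t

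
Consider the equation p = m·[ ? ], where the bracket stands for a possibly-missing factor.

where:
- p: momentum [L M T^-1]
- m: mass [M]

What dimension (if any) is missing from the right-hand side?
[L T^-1] — velocity (e.g. v)

p has dimensions [L M T^-1]; m has dimensions [M].
The bracketed factor must supply [L M T^-1] / [M] = [L T^-1].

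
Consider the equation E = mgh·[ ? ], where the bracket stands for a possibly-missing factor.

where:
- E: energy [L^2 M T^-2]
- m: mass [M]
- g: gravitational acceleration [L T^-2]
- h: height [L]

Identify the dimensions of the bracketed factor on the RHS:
Nothing is missing — the bracketed factor must be dimensionless.

E has dimensions [L^2 M T^-2] and mgh already has dimensions [L^2 M T^-2], so E = mgh is dimensionally complete.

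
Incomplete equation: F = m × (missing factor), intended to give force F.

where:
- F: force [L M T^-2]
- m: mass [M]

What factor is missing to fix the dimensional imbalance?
a (acceleration), dimensions [L T^-2]

F has dimensions [L M T^-2] and m has dimensions [M].
The missing factor must have dimensions [L M T^-2] / [M] = [L T^-2], i.e. acceleration (a).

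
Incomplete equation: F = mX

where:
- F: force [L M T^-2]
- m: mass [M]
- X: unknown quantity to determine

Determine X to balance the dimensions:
X = a (acceleration), dimensions [L T^-2]

F has dimensions [L M T^-2]; the rest of the RHS (m) has dimensions [M].
So X must have dimensions [L T^-2] — X = a (acceleration).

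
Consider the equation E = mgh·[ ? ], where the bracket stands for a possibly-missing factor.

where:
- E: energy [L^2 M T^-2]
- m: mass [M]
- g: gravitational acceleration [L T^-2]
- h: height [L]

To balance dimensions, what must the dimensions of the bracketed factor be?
Nothing is missing — the bracketed factor must be dimensionless.

E has dimensions [L^2 M T^-2] and mgh already has dimensions [L^2 M T^-2], so E = mgh is dimensionally complete.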